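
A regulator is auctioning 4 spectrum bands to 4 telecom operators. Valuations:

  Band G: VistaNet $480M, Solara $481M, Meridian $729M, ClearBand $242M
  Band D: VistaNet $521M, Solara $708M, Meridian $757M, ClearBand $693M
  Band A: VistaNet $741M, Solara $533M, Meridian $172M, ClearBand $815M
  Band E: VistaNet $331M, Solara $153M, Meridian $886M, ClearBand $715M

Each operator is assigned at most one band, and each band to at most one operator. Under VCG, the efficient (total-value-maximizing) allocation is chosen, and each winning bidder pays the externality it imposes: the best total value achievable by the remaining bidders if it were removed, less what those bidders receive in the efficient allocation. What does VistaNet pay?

Efficient allocation: VistaNet→Band A ($741M), Solara→Band D ($708M), Meridian→Band G ($729M), ClearBand→Band E ($715M); total welfare W = $2893M.
VistaNet receives Band A at value $741M, so the others get W − 741 = $2152M.
Without VistaNet: best allocation of the remaining 3 bidders over all 4 bands is Solara→Band D ($708M), Meridian→Band E ($886M), ClearBand→Band A ($815M), total $2409M.
VCG payment = (others' best without VistaNet) − (others' welfare with VistaNet) = 2409 − 2152 = $257M.

VistaNet pays $257M.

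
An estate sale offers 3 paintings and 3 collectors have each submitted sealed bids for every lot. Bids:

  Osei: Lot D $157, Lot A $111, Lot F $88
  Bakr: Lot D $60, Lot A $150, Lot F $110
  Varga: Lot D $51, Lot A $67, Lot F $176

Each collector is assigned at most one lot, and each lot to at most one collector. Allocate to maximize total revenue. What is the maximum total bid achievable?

Optimal: Osei→Lot D ($157), Bakr→Lot A ($150), Varga→Lot F ($176) — total 157+150+176 = $483.

Max total: $483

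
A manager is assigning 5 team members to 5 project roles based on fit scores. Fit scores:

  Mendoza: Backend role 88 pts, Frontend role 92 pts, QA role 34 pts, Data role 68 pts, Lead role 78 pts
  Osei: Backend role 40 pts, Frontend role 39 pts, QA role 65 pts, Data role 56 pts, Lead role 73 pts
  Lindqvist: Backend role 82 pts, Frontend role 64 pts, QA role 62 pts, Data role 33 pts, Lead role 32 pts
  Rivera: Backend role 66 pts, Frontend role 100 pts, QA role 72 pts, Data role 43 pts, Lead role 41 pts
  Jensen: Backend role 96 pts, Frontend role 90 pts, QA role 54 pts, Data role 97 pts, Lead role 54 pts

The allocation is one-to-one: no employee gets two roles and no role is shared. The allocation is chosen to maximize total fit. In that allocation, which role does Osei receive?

Treat this as an assignment problem: match each employee to one role.
Optimal: Mendoza→Lead role (78 pts), Osei→QA role (65 pts), Lindqvist→Backend role (82 pts), Rivera→Frontend role (100 pts), Jensen→Data role (97 pts) — total 78+65+82+100+97 = 422 pts.
Column-greedy (each role in turn goes to its best remaining employee) gives 361 pts, worse by 61.
Swapping Lindqvist↔Osei (Lindqvist→QA role 62 pts, Osei→Backend role 40 pts) loses 45.
Osei's own top role is Lead role (73 pts), but forcing Osei→Lead role and reassigning the rest optimally gives only 420 pts — worse by 2.

Osei receives QA role.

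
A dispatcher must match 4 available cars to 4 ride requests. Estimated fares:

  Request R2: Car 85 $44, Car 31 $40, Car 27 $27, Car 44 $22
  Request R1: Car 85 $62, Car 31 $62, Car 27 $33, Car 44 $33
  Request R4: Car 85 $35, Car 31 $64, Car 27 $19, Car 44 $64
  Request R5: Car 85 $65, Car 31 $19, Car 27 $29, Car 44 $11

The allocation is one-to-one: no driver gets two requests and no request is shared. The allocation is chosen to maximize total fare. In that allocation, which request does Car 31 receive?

This is a one-to-one assignment (maximum-weight bipartite matching).
Optimal: Car 85→Request R5 ($65), Car 31→Request R1 ($62), Car 27→Request R2 ($27), Car 44→Request R4 ($64) — total 65+62+27+64 = $218.
Column-greedy (each request in turn goes to its best remaining driver) gives $199, worse by 19.
Next-best assignment: Car 85→Request R5, Car 31→Request R2, Car 27→Request R1, Car 44→Request R4 = $202.
Car 31's own top request is Request R4 ($64), but forcing Car 31→Request R4 and reassigning the rest optimally gives only $189 — worse by 29.

Car 31 receives Request R1.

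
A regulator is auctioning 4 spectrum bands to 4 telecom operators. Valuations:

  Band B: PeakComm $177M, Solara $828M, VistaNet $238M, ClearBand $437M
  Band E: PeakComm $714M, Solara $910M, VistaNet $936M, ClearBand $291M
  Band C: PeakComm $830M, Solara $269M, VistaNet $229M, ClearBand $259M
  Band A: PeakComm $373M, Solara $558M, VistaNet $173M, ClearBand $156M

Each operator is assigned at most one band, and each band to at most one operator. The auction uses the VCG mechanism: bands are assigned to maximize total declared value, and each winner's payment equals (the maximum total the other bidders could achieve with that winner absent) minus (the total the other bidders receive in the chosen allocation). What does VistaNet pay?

Efficient allocation: PeakComm→Band C ($830M), Solara→Band A ($558M), VistaNet→Band E ($936M), ClearBand→Band B ($437M); total welfare W = $2761M.
VistaNet receives Band E at value $936M, so the others get W − 936 = $1825M.
Without VistaNet: best allocation of the remaining 3 bidders over all 4 bands is PeakComm→Band C ($830M), Solara→Band E ($910M), ClearBand→Band B ($437M), total $2177M.
VCG payment = (others' best without VistaNet) − (others' welfare with VistaNet) = 2177 − 1825 = $352M.

VistaNet pays $352M.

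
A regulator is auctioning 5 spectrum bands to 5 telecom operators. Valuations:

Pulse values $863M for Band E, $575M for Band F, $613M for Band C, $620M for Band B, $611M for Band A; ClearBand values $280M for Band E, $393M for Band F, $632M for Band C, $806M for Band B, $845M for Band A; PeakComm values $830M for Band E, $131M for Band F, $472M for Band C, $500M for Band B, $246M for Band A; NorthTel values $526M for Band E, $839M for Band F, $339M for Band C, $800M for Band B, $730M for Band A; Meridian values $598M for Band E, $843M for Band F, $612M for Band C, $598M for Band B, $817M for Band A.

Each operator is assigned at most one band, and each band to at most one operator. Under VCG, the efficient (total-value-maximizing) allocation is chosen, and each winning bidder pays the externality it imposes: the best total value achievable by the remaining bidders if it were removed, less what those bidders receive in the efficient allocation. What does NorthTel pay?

NorthTel pays $7M.

Efficient allocation: Pulse→Band C ($613M), ClearBand→Band A ($845M), PeakComm→Band E ($830M), NorthTel→Band B ($800M), Meridian→Band F ($843M); total welfare W = $3931M.
NorthTel receives Band B at value $800M, so the others get W − 800 = $3131M.
Without NorthTel: best allocation of the remaining 4 bidders over all 5 bands is Pulse→Band B ($620M), ClearBand→Band A ($845M), PeakComm→Band E ($830M), Meridian→Band F ($843M), total $3138M.
VCG payment = (others' best without NorthTel) − (others' welfare with NorthTel) = 3138 − 3131 = $7M.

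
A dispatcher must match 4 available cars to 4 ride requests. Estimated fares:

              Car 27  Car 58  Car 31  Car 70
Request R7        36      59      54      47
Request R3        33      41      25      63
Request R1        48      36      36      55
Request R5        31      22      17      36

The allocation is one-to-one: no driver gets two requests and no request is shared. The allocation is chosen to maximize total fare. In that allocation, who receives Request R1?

Car 31 receives Request R1.

Optimal: Car 27→Request R5 ($31), Car 58→Request R7 ($59), Car 31→Request R1 ($36), Car 70→Request R3 ($63) — total 31+59+36+63 = $189.
Row-greedy (each driver in turn takes its best remaining request) gives $168, worse by 21.
Next-best assignment: Car 27→Request R1, Car 58→Request R7, Car 31→Request R5, Car 70→Request R3 = $187.
Car 31's own top request is Request R7 ($54), but forcing Car 31→Request R7 and reassigning the rest optimally gives only $187 — worse by 2.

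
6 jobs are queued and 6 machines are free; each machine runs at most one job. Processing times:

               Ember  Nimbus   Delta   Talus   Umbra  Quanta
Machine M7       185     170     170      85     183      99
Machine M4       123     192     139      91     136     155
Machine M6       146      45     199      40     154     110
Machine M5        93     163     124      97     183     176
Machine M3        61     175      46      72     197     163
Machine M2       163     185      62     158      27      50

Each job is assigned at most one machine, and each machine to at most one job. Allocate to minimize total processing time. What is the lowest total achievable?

Optimal: Ember→Machine M5 (93 min), Nimbus→Machine M6 (45 min), Delta→Machine M3 (46 min), Talus→Machine M4 (91 min), Umbra→Machine M2 (27 min), Quanta→Machine M7 (99 min) — total 93+45+46+91+27+99 = 401 min.
Column-greedy (each machine in turn goes to its cheapest remaining job) gives 567 min, worse by 166.
Next-best assignment: Ember→Machine M4, Nimbus→Machine M6, Delta→Machine M3, Talus→Machine M5, Umbra→Machine M2, Quanta→Machine M7 = 437 min.
Swapping Ember↔Nimbus (Ember→Machine M6 146 min, Nimbus→Machine M5 163 min) adds 171.
No other one-to-one assignment undercuts 401 min.

Min total: 401 min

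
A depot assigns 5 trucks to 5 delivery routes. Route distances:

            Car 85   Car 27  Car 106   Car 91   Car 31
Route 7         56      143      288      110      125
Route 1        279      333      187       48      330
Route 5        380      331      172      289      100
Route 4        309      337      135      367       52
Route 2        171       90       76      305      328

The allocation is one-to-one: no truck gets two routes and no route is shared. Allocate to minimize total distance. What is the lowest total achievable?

Min total: 418 km

Optimal: Car 85→Route 7 (56 km), Car 27→Route 2 (90 km), Car 106→Route 5 (172 km), Car 91→Route 1 (48 km), Car 31→Route 4 (52 km) — total 56+90+172+48+52 = 418 km.
Min-entry greedy (repeatedly take the single cheapest remaining cell) gives 563 km, worse by 145.
Next-best assignment: Car 85→Route 7, Car 27→Route 2, Car 106→Route 4, Car 91→Route 1, Car 31→Route 5 = 429 km.
Every other assignment is strictly worse.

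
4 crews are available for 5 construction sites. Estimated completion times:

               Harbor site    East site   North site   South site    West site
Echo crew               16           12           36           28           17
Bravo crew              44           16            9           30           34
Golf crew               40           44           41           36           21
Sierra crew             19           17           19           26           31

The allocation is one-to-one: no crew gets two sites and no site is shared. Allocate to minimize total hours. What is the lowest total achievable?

Min total: 61 hours

Optimal: Echo crew→East site (12 hours), Bravo crew→North site (9 hours), Golf crew→West site (21 hours), Sierra crew→Harbor site (19 hours) — total 12+9+21+19 = 61 hours.
Column-greedy (each site in turn goes to its cheapest remaining crew) gives 87 hours, worse by 26.
Swapping Golf crew↔Bravo crew (Golf crew→North site 41 hours, Bravo crew→West site 34 hours) adds 45.
Every other assignment is strictly worse.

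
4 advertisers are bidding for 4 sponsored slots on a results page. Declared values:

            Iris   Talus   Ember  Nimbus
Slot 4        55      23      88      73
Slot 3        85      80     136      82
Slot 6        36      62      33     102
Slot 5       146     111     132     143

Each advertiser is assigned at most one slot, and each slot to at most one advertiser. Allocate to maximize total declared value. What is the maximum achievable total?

Max total: $417

This is the linear assignment problem.
Optimal: Iris→Slot 5 ($146), Talus→Slot 6 ($62), Ember→Slot 3 ($136), Nimbus→Slot 4 ($73) — total 146+62+136+73 = $417.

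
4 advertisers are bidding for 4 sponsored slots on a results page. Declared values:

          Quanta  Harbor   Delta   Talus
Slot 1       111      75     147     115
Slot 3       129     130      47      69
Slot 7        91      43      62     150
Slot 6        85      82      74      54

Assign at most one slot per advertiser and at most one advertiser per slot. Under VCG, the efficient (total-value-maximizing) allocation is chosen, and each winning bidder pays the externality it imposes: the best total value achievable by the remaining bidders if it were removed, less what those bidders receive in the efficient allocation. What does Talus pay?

Talus pays $6.

Efficient allocation: Quanta→Slot 6 ($85), Harbor→Slot 3 ($130), Delta→Slot 1 ($147), Talus→Slot 7 ($150); total welfare W = $512.
Talus receives Slot 7 at value $150, so the others get W − 150 = $362.
Without Talus: best allocation of the remaining 3 bidders over all 4 slots is Quanta→Slot 7 ($91), Harbor→Slot 3 ($130), Delta→Slot 1 ($147), total $368.
VCG payment = (others' best without Talus) − (others' welfare with Talus) = 368 − 362 = $6.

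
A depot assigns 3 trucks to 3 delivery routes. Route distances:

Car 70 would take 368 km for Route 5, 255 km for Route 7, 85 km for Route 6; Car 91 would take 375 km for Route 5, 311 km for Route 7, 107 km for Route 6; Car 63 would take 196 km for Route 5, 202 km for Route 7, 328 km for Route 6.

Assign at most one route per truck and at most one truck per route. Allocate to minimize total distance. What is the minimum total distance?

Minimum total: 558 km

Optimal: Car 70→Route 7 (255 km), Car 91→Route 6 (107 km), Car 63→Route 5 (196 km) — total 255+107+196 = 558 km.
Min-entry greedy (repeatedly take the single cheapest remaining cell) gives 592 km, worse by 34.
Next-best assignment: Car 70→Route 6, Car 91→Route 7, Car 63→Route 5 = 592 km.
Swapping Car 63↔Car 70 (Car 63→Route 7 202 km, Car 70→Route 5 368 km) adds 119.
No other one-to-one assignment undercuts 558 km.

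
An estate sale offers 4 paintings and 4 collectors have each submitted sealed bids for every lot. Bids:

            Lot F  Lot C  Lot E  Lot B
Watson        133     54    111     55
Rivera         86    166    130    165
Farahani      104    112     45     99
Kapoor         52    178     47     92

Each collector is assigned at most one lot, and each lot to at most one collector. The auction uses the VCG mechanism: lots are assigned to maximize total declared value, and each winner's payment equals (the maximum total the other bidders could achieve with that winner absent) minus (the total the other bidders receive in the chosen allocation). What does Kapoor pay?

Efficient allocation: Watson→Lot E ($111), Rivera→Lot B ($165), Farahani→Lot F ($104), Kapoor→Lot C ($178); total welfare W = $558.
Kapoor receives Lot C at value $178, so the others get W − 178 = $380.
Without Kapoor: best allocation of the remaining 3 bidders over all 4 lots is Watson→Lot F ($133), Rivera→Lot B ($165), Farahani→Lot C ($112), total $410.
VCG payment = (others' best without Kapoor) − (others' welfare with Kapoor) = 410 − 380 = $30.

Kapoor pays $30.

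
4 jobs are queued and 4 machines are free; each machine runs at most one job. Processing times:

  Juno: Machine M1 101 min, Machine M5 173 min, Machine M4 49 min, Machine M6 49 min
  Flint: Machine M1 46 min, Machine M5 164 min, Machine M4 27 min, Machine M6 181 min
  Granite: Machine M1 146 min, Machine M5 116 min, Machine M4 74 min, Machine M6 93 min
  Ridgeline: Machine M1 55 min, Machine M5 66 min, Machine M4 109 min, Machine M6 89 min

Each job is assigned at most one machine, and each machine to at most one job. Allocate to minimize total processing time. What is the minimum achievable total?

Optimal: Juno→Machine M6 (49 min), Flint→Machine M1 (46 min), Granite→Machine M4 (74 min), Ridgeline→Machine M5 (66 min) — total 49+46+74+66 = 235 min.
Row-greedy (each job in turn takes its cheapest remaining machine) gives 254 min, worse by 19.
Checked against all permutations: 235 min is optimal.

Minimum total: 235 min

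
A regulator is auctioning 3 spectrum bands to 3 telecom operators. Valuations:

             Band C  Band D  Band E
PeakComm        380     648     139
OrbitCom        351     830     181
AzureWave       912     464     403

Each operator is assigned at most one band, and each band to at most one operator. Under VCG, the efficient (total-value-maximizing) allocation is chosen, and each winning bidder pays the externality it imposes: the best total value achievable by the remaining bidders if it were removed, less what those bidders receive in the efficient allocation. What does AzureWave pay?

Efficient allocation: PeakComm→Band E ($139M), OrbitCom→Band D ($830M), AzureWave→Band C ($912M); total welfare W = $1881M.
AzureWave receives Band C at value $912M, so the others get W − 912 = $969M.
Without AzureWave: best allocation of the remaining 2 bidders over all 3 bands is PeakComm→Band C ($380M), OrbitCom→Band D ($830M), total $1210M.
VCG payment = (others' best without AzureWave) − (others' welfare with AzureWave) = 1210 − 969 = $241M.

AzureWave pays $241M.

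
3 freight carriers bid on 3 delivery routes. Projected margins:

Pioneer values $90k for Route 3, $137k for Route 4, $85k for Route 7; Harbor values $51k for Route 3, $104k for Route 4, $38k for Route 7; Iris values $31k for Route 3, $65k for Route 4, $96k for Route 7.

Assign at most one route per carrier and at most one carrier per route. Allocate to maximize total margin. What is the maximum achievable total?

Maximum total: $290k

Optimal: Pioneer→Route 3 ($90k), Harbor→Route 4 ($104k), Iris→Route 7 ($96k) — total 90+104+96 = $290k.
Row-greedy (each carrier in turn takes its best remaining route) gives $284k, worse by 6.
Next-best assignment: Pioneer→Route 4, Harbor→Route 3, Iris→Route 7 = $284k.
Swapping Pioneer↔Iris (Pioneer→Route 7 $85k, Iris→Route 3 $31k) loses 70.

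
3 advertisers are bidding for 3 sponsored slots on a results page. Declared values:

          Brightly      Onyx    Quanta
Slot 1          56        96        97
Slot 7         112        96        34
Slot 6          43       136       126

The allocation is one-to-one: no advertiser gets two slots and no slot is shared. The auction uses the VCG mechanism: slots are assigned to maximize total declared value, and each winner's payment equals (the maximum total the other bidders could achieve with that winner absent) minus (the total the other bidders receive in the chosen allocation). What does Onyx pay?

Efficient allocation: Brightly→Slot 7 ($112), Onyx→Slot 6 ($136), Quanta→Slot 1 ($97); total welfare W = $345.
Onyx receives Slot 6 at value $136, so the others get W − 136 = $209.
Without Onyx: best allocation of the remaining 2 bidders over all 3 slots is Brightly→Slot 7 ($112), Quanta→Slot 6 ($126), total $238.
VCG payment = (others' best without Onyx) − (others' welfare with Onyx) = 238 − 209 = $29.

Onyx pays $29.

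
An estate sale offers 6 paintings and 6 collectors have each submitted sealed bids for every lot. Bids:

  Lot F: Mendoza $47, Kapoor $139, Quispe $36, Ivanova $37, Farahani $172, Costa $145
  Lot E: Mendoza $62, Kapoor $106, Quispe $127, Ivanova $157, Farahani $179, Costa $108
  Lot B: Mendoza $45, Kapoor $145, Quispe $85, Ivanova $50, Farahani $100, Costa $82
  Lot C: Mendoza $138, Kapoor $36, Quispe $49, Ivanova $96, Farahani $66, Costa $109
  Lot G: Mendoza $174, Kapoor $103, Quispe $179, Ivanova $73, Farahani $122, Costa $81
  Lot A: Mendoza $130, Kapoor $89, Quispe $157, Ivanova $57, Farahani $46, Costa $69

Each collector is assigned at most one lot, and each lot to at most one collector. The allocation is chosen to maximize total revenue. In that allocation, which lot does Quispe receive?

Optimal: Mendoza→Lot G ($174), Kapoor→Lot B ($145), Quispe→Lot A ($157), Ivanova→Lot E ($157), Farahani→Lot F ($172), Costa→Lot C ($109) — total 174+145+157+157+172+109 = $914.
Column-greedy (each lot in turn goes to its best remaining collector) gives $860, worse by 54.
Swapping Costa↔Ivanova (Costa→Lot E $108, Ivanova→Lot C $96) loses 62.
No other one-to-one assignment exceeds $914.
Quispe's own top lot is Lot G ($179), but forcing Quispe→Lot G and reassigning the rest optimally gives only $892 — worse by 22.

Quispe receives Lot A.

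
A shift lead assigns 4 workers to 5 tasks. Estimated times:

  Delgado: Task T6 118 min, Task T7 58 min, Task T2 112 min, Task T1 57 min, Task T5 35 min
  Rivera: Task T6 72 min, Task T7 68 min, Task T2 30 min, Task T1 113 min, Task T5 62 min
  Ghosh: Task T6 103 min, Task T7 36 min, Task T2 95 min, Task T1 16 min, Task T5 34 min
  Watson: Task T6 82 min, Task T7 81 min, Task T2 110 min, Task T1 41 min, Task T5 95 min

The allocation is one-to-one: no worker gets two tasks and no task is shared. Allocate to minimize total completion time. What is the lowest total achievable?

Min total: 142 min

This is the linear assignment problem.
Optimal: Delgado→Task T5 (35 min), Rivera→Task T2 (30 min), Ghosh→Task T7 (36 min), Watson→Task T1 (41 min) — total 35+30+36+41 = 142 min.
Min-entry greedy (repeatedly take the single cheapest remaining cell) gives 162 min, worse by 20.
Swapping Delgado↔Rivera (Delgado→Task T2 112 min, Rivera→Task T5 62 min) adds 109.
No other one-to-one assignment undercuts 142 min.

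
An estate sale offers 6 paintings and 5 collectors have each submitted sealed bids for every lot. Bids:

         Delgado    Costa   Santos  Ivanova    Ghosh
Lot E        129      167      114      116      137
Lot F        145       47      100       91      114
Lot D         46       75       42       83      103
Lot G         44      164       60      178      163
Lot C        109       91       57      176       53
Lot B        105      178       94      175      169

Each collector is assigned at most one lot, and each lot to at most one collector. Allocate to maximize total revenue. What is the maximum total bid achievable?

Optimal: Delgado→Lot F ($145), Costa→Lot B ($178), Santos→Lot E ($114), Ivanova→Lot C ($176), Ghosh→Lot G ($163) — total 145+178+114+176+163 = $776.
Max-entry greedy (repeatedly take the single best remaining cell) gives $695, worse by 81.
Next-best assignment: Delgado→Lot F, Costa→Lot G, Santos→Lot E, Ivanova→Lot C, Ghosh→Lot B = $768.

Maximum total: $776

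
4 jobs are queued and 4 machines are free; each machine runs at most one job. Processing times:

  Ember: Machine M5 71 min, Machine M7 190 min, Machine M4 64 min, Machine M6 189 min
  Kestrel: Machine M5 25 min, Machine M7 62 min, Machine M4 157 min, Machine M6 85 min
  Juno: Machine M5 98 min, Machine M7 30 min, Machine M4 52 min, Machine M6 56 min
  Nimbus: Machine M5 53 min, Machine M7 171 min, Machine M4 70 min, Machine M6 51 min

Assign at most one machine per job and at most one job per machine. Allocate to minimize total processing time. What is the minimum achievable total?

Minimum total: 170 min

Optimal: Ember→Machine M4 (64 min), Kestrel→Machine M5 (25 min), Juno→Machine M7 (30 min), Nimbus→Machine M6 (51 min) — total 64+25+30+51 = 170 min.
Next-best assignment: Ember→Machine M4, Kestrel→Machine M6, Juno→Machine M7, Nimbus→Machine M5 = 232 min.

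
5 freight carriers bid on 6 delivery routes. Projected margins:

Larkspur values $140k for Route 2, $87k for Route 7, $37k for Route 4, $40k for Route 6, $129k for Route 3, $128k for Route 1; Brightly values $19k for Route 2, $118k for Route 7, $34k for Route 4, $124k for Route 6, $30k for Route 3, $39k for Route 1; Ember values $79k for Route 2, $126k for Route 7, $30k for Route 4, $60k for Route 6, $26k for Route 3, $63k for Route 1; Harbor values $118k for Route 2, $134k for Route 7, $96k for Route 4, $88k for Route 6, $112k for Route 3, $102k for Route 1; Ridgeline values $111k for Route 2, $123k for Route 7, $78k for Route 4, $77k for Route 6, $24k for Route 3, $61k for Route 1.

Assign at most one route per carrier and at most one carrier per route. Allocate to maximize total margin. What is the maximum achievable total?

Optimal: Larkspur→Route 1 ($128k), Brightly→Route 6 ($124k), Ember→Route 7 ($126k), Harbor→Route 3 ($112k), Ridgeline→Route 2 ($111k) — total 128+124+126+112+111 = $601k.
Column-greedy (each route in turn goes to its best remaining carrier) gives $502k, worse by 99.

Max total: $601k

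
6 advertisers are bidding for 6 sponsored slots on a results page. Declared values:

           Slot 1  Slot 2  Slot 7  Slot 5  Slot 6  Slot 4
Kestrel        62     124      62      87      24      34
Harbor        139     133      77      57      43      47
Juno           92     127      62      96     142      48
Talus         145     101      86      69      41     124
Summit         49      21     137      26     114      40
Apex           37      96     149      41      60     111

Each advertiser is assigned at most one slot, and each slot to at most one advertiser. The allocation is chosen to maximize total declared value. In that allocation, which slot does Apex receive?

Optimal: Kestrel→Slot 5 ($87), Harbor→Slot 2 ($133), Juno→Slot 6 ($142), Talus→Slot 1 ($145), Summit→Slot 7 ($137), Apex→Slot 4 ($111) — total 87+133+142+145+137+111 = $755.
Row-greedy (each advertiser in turn takes its best remaining slot) gives $707, worse by 48.
Checked against all permutations: $755 is optimal.
Apex's own top slot is Slot 7 ($149), but forcing Apex→Slot 7 and reassigning the rest optimally gives only $746 — worse by 9.

Apex receives Slot 4.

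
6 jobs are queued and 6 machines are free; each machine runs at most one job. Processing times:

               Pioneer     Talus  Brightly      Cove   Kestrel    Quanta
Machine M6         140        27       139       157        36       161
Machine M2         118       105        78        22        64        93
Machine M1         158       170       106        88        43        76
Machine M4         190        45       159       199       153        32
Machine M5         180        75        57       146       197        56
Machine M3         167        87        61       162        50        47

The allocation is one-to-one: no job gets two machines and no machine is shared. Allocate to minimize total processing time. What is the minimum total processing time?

Minimum total: 346 min

This is the linear assignment problem.
Optimal: Pioneer→Machine M1 (158 min), Talus→Machine M6 (27 min), Brightly→Machine M5 (57 min), Cove→Machine M2 (22 min), Kestrel→Machine M3 (50 min), Quanta→Machine M4 (32 min) — total 158+27+57+22+50+32 = 346 min.
Column-greedy (each machine in turn goes to its cheapest remaining job) gives 348 min, worse by 2.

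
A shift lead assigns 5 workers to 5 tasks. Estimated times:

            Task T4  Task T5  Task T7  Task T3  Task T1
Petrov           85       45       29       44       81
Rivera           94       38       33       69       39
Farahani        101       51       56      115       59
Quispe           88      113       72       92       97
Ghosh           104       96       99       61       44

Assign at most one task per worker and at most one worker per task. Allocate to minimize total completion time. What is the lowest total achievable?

This is a one-to-one assignment (minimum-cost bipartite matching).
Optimal: Petrov→Task T3 (44 min), Rivera→Task T7 (33 min), Farahani→Task T5 (51 min), Quispe→Task T4 (88 min), Ghosh→Task T1 (44 min) — total 44+33+51+88+44 = 260 min.
Row-greedy (each worker in turn takes its cheapest remaining task) gives 275 min, worse by 15.
Next-best assignment: Petrov→Task T7, Rivera→Task T1, Farahani→Task T5, Quispe→Task T4, Ghosh→Task T3 = 268 min.
No other one-to-one assignment undercuts 260 min.

Minimum total: 260 min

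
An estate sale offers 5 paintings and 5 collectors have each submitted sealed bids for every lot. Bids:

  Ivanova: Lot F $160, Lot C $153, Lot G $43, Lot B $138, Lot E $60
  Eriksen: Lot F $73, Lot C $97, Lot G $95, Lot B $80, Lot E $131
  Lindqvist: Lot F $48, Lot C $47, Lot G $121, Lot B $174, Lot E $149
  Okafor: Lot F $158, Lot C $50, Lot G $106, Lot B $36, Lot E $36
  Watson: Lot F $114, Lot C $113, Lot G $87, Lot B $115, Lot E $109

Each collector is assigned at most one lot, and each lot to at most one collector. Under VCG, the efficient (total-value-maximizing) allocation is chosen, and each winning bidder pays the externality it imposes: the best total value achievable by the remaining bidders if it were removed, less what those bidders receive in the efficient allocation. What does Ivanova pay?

Ivanova pays $26.

Efficient allocation: Ivanova→Lot C ($153), Eriksen→Lot E ($131), Lindqvist→Lot B ($174), Okafor→Lot F ($158), Watson→Lot G ($87); total welfare W = $703.
Ivanova receives Lot C at value $153, so the others get W − 153 = $550.
Without Ivanova: best allocation of the remaining 4 bidders over all 5 lots is Eriksen→Lot E ($131), Lindqvist→Lot B ($174), Okafor→Lot F ($158), Watson→Lot C ($113), total $576.
VCG payment = (others' best without Ivanova) − (others' welfare with Ivanova) = 576 − 550 = $26.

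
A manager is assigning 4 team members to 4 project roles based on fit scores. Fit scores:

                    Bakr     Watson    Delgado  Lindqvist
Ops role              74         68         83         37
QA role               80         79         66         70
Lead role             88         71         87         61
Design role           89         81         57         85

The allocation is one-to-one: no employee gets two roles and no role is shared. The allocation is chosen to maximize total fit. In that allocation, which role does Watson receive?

Treat this as an assignment problem: match each employee to one role.
Optimal: Bakr→Lead role (88 pts), Watson→QA role (79 pts), Delgado→Ops role (83 pts), Lindqvist→Design role (85 pts) — total 88+79+83+85 = 335 pts.
Max-entry greedy (repeatedly take the single best remaining cell) gives 292 pts, worse by 43.
Next-best assignment: Bakr→Ops role, Watson→QA role, Delgado→Lead role, Lindqvist→Design role = 325 pts.
Watson's own top role is Design role (81 pts), but forcing Watson→Design role and reassigning the rest optimally gives only 322 pts — worse by 13.

Watson receives QA role.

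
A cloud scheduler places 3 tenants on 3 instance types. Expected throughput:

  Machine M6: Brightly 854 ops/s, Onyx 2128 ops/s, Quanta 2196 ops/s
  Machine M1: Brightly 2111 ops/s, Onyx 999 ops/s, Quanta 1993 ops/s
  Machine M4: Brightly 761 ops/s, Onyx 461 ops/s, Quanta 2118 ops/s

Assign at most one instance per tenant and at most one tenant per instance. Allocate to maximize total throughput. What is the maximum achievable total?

Max total: 6357 ops/s

This is the linear assignment problem.
Optimal: Brightly→Machine M1 (2111 ops/s), Onyx→Machine M6 (2128 ops/s), Quanta→Machine M4 (2118 ops/s) — total 2111+2128+2118 = 6357 ops/s.
Max-entry greedy (repeatedly take the single best remaining cell) gives 4768 ops/s, worse by 1589.
Checked against all permutations: 6357 ops/s is optimal.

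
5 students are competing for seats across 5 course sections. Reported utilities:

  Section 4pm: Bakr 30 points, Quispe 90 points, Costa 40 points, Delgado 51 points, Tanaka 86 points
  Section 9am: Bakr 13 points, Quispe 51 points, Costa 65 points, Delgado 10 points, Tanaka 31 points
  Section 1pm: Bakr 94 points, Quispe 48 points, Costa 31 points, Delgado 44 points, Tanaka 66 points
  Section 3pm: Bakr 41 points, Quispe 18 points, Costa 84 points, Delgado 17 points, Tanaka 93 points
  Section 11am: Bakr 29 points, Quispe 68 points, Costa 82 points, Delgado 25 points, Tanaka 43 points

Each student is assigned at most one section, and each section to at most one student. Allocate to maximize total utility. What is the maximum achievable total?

Maximum total: 371 points

This is a one-to-one assignment (maximum-weight bipartite matching).
Optimal: Bakr→Section 1pm (94 points), Quispe→Section 9am (51 points), Costa→Section 11am (82 points), Delgado→Section 4pm (51 points), Tanaka→Section 3pm (93 points) — total 94+51+82+51+93 = 371 points.
Max-entry greedy (repeatedly take the single best remaining cell) gives 369 points, worse by 2.
Swapping Tanaka↔Quispe (Tanaka→Section 9am 31 points, Quispe→Section 3pm 18 points) loses 95.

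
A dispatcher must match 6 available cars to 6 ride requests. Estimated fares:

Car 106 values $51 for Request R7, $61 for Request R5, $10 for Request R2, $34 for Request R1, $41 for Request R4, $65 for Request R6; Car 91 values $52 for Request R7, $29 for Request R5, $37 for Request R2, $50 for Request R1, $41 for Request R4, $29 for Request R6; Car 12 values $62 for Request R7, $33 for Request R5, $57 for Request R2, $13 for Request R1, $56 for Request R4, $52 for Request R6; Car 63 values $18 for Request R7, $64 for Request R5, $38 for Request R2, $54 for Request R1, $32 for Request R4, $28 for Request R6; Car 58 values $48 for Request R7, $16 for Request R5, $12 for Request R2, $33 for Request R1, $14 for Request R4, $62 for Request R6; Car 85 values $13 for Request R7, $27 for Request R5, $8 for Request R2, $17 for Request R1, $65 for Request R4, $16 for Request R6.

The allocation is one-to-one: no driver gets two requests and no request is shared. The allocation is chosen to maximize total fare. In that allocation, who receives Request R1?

Optimal: Car 106→Request R5 ($61), Car 91→Request R7 ($52), Car 12→Request R2 ($57), Car 63→Request R1 ($54), Car 58→Request R6 ($62), Car 85→Request R4 ($65) — total 61+52+57+54+62+65 = $351.
Column-greedy (each request in turn goes to its best remaining driver) gives $324, worse by 27.
Car 63's own top request is Request R5 ($64), but forcing Car 63→Request R5 and reassigning the rest optimally gives only $349 — worse by 2.

Car 63 receives Request R1.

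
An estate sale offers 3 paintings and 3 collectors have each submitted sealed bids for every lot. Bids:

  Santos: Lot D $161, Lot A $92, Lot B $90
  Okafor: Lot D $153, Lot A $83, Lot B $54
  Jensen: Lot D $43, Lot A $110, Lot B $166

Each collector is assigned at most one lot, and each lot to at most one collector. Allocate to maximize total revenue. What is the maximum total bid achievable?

Maximum total: $411

This is a one-to-one assignment (maximum-weight bipartite matching).
Optimal: Santos→Lot A ($92), Okafor→Lot D ($153), Jensen→Lot B ($166) — total 92+153+166 = $411.
Max-entry greedy (repeatedly take the single best remaining cell) gives $410, worse by 1.
Swapping Okafor↔Jensen (Okafor→Lot B $54, Jensen→Lot D $43) loses 222.
Every other assignment is strictly worse.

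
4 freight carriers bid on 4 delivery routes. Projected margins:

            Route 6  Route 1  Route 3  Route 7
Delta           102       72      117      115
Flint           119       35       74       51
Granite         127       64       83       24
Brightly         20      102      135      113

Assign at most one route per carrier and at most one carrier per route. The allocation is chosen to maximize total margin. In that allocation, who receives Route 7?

Delta receives Route 7.

This is a one-to-one assignment (maximum-weight bipartite matching).
Optimal: Delta→Route 7 ($115k), Flint→Route 6 ($119k), Granite→Route 1 ($64k), Brightly→Route 3 ($135k) — total 115+119+64+135 = $433k.
Swapping Flint↔Delta (Flint→Route 7 $51k, Delta→Route 6 $102k) loses 81.
Delta's own top route is Route 3 ($117k), but forcing Delta→Route 3 and reassigning the rest optimally gives only $413k — worse by 20.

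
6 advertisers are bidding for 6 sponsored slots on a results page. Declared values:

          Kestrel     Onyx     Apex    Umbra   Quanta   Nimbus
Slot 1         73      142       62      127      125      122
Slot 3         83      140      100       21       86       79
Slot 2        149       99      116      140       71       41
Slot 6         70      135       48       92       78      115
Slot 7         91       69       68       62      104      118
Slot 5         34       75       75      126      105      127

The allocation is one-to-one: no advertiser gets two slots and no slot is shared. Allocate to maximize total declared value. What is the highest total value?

Maximum total: $753

Optimal: Kestrel→Slot 2 ($149), Onyx→Slot 6 ($135), Apex→Slot 3 ($100), Umbra→Slot 5 ($126), Quanta→Slot 1 ($125), Nimbus→Slot 7 ($118) — total 149+135+100+126+125+118 = $753.
Next-best assignment: Kestrel→Slot 2, Onyx→Slot 6, Apex→Slot 3, Umbra→Slot 1, Quanta→Slot 7, Nimbus→Slot 5 = $742.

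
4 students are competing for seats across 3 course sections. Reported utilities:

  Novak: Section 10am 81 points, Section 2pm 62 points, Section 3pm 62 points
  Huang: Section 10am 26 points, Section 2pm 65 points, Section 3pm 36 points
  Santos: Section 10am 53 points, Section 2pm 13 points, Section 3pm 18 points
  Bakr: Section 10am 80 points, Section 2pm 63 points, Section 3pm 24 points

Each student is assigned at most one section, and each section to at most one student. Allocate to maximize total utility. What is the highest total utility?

Optimal: Bakr→Section 10am (80 points), Huang→Section 2pm (65 points), Novak→Section 3pm (62 points) — total 80+65+62 = 207 points.
Column-greedy (each section in turn goes to its best remaining student) gives 170 points, worse by 37.
Next-best assignment: Novak→Section 10am, Bakr→Section 2pm, Huang→Section 3pm = 180 points.

Maximum total: 207 points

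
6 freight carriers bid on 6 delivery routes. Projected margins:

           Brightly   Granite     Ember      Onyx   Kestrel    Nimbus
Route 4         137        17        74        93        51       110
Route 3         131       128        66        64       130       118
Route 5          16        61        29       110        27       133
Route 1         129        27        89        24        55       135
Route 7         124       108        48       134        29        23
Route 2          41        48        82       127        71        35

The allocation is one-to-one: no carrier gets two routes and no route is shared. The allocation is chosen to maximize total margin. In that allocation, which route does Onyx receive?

Optimal: Brightly→Route 4 ($137k), Granite→Route 7 ($108k), Ember→Route 1 ($89k), Onyx→Route 2 ($127k), Kestrel→Route 3 ($130k), Nimbus→Route 5 ($133k) — total 137+108+89+127+130+133 = $724k.
Row-greedy (each carrier in turn takes its best remaining route) gives $692k, worse by 32.
Swapping Kestrel↔Nimbus (Kestrel→Route 5 $27k, Nimbus→Route 3 $118k) loses 118.
Onyx's own top route is Route 7 ($134k), but forcing Onyx→Route 7 and reassigning the rest optimally gives only $692k — worse by 32.

Onyx receives Route 2.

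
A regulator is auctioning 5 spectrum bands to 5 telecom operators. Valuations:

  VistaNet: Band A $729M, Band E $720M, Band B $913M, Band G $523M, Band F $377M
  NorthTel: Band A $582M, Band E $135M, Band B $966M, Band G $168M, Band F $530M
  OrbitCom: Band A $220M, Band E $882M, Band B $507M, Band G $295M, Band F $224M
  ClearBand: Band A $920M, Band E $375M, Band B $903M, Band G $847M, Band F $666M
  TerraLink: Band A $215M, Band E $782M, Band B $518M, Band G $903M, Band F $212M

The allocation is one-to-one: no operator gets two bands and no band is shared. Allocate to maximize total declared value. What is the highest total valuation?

This is the linear assignment problem.
Optimal: VistaNet→Band B ($913M), NorthTel→Band F ($530M), OrbitCom→Band E ($882M), ClearBand→Band A ($920M), TerraLink→Band G ($903M) — total 913+530+882+920+903 = $4148M.
Column-greedy (each band in turn goes to its best remaining operator) gives $4048M, worse by 100.
Next-best assignment: VistaNet→Band A, NorthTel→Band B, OrbitCom→Band E, ClearBand→Band F, TerraLink→Band G = $4146M.
Every other assignment is strictly worse.

Max total: $4148M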